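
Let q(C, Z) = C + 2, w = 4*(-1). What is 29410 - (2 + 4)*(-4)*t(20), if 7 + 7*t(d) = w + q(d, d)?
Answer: 206134/7 ≈ 29448.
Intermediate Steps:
w = -4
q(C, Z) = 2 + C
t(d) = -9/7 + d/7 (t(d) = -1 + (-4 + (2 + d))/7 = -1 + (-2 + d)/7 = -1 + (-2/7 + d/7) = -9/7 + d/7)
29410 - (2 + 4)*(-4)*t(20) = 29410 - (2 + 4)*(-4)*(-9/7 + (⅐)*20) = 29410 - 6*(-4)*(-9/7 + 20/7) = 29410 - (-24)*11/7 = 29410 - 1*(-264/7) = 29410 + 264/7 = 206134/7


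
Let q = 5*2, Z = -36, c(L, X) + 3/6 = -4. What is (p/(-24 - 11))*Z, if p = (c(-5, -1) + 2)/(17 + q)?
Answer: -2/21 ≈ -0.095238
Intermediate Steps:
c(L, X) = -9/2 (c(L, X) = -½ - 4 = -9/2)
q = 10
p = -5/54 (p = (-9/2 + 2)/(17 + 10) = -5/2/27 = -5/2*1/27 = -5/54 ≈ -0.092593)
(p/(-24 - 11))*Z = (-5/54/(-24 - 11))*(-36) = (-5/54/(-35))*(-36) = -1/35*(-5/54)*(-36) = (1/378)*(-36) = -2/21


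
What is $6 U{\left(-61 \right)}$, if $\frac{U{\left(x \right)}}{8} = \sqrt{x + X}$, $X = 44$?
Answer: $48 i \sqrt{17} \approx 197.91 i$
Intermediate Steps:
$U{\left(x \right)} = 8 \sqrt{44 + x}$ ($U{\left(x \right)} = 8 \sqrt{x + 44} = 8 \sqrt{44 + x}$)
$6 U{\left(-61 \right)} = 6 \cdot 8 \sqrt{44 - 61} = 6 \cdot 8 \sqrt{-17} = 6 \cdot 8 i \sqrt{17} = 48 i \sqrt{17}$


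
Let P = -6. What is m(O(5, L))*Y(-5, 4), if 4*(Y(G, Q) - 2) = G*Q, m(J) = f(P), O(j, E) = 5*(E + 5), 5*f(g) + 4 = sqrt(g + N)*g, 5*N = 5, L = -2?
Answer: 12/5 + 18*I*sqrt(5)/5 ≈ 2.4 + 8.0499*I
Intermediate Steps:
N = 1 (N = (1/5)*5 = 1)
f(g) = -4/5 + g*sqrt(1 + g)/5 (f(g) = -4/5 + (sqrt(g + 1)*g)/5 = -4/5 + (sqrt(1 + g)*g)/5 = -4/5 + (g*sqrt(1 + g))/5 = -4/5 + g*sqrt(1 + g)/5)
O(j, E) = 25 + 5*E (O(j, E) = 5*(5 + E) = 25 + 5*E)
m(J) = -4/5 - 6*I*sqrt(5)/5 (m(J) = -4/5 + (1/5)*(-6)*sqrt(1 - 6) = -4/5 + (1/5)*(-6)*sqrt(-5) = -4/5 + (1/5)*(-6)*(I*sqrt(5)) = -4/5 - 6*I*sqrt(5)/5)
Y(G, Q) = 2 + G*Q/4 (Y(G, Q) = 2 + (G*Q)/4 = 2 + G*Q/4)
m(O(5, L))*Y(-5, 4) = (-4/5 - 6*I*sqrt(5)/5)*(2 + (1/4)*(-5)*4) = (-4/5 - 6*I*sqrt(5)/5)*(2 - 5) = (-4/5 - 6*I*sqrt(5)/5)*(-3) = 12/5 + 18*I*sqrt(5)/5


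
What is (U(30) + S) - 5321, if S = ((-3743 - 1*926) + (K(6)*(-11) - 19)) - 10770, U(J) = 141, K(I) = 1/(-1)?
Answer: -20627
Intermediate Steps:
K(I) = -1
S = -15447 (S = ((-3743 - 1*926) + (-1*(-11) - 19)) - 10770 = ((-3743 - 926) + (11 - 19)) - 10770 = (-4669 - 8) - 10770 = -4677 - 10770 = -15447)
(U(30) + S) - 5321 = (141 - 15447) - 5321 = -15306 - 5321 = -20627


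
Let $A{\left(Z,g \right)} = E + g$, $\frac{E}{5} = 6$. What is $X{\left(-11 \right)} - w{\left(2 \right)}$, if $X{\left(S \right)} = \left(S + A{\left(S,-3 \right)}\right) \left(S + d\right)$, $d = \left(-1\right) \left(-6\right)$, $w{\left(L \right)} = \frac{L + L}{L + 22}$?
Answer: $- \frac{481}{6} \approx -80.167$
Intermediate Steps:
$E = 30$ ($E = 5 \cdot 6 = 30$)
$A{\left(Z,g \right)} = 30 + g$
$w{\left(L \right)} = \frac{2 L}{22 + L}$
$d = 6$
$X{\left(S \right)} = \left(6 + S\right) \left(27 + S\right)$ ($X{\left(S \right)} = \left(S + \left(30 - 3\right)\right) \left(S + 6\right) = \left(S + 27\right) \left(6 + S\right) = \left(27 + S\right) \left(6 + S\right) = \left(6 + S\right) \left(27 + S\right)$)
$X{\left(-11 \right)} - w{\left(2 \right)} = \left(162 + \left(-11\right)^{2} + 33 \left(-11\right)\right) - 2 \cdot 2 \frac{1}{22 + 2} = \left(162 + 121 - 363\right) - 2 \cdot 2 \cdot \frac{1}{24} = -80 - 2 \cdot 2 \cdot \frac{1}{24} = -80 - \frac{1}{6} = - \frac{481}{6}$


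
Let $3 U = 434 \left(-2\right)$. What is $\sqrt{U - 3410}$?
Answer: $\frac{i \sqrt{33294}}{3} \approx 60.822 i$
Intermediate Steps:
$U = - \frac{868}{3}$ ($U = \frac{434 \left(-2\right)}{3} = \frac{1}{3} \left(-868\right) = - \frac{868}{3} \approx -289.33$)
$\sqrt{U - 3410} = \sqrt{- \frac{868}{3} - 3410} = \sqrt{- \frac{11098}{3}} = \frac{i \sqrt{33294}}{3}$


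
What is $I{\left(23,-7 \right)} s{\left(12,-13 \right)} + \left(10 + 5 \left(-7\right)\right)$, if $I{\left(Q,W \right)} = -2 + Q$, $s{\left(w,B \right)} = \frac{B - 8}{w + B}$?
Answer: $416$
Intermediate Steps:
$s{\left(w,B \right)} = \frac{-8 + B}{B + w}$
$I{\left(23,-7 \right)} s{\left(12,-13 \right)} + \left(10 + 5 \left(-7\right)\right) = \left(-2 + 23\right) \frac{-8 - 13}{-13 + 12} + \left(10 + 5 \left(-7\right)\right) = 21 \frac{1}{-1} \left(-21\right) + \left(10 - 35\right) = 21 \left(\left(-1\right) \left(-21\right)\right) - 25 = 21 \cdot 21 - 25 = 441 - 25 = 416$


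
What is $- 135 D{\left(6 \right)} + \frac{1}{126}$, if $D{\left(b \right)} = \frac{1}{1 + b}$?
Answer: $- \frac{347}{18} \approx -19.278$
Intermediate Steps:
$- 135 D{\left(6 \right)} + \frac{1}{126} = - \frac{135}{1 + 6} + \frac{1}{126} = - \frac{135}{7} + \frac{1}{126} = - \frac{347}{18}$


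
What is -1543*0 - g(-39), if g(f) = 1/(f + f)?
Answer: 1/78 ≈ 0.012821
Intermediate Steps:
g(f) = 1/(2*f)
-1543*0 - g(-39) = -1543*0 - 1/(2*(-39)) = 0 - (-1)/(2*39) = 0 - 1*(-1/78) = 0 + 1/78 = 1/78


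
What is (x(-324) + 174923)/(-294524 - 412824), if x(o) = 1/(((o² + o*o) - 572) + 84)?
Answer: -202431333/818585312 ≈ -0.24729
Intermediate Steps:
x(o) = 1/(-488 + 2*o²) (x(o) = 1/(((o² + o²) - 572) + 84) = 1/((2*o² - 572) + 84) = 1/((-572 + 2*o²) + 84) = 1/(-488 + 2*o²))
(x(-324) + 174923)/(-294524 - 412824) = (1/(2*(-244 + (-324)²)) + 174923)/(-294524 - 412824) = (1/(2*(-244 + 104976)) + 174923)/(-707348) = ((½)/104732 + 174923)*(-1/707348) = ((½)*(1/104732) + 174923)*(-1/707348) = (1/209464 + 174923)*(-1/707348) = (36640071273/209464)*(-1/707348) = -202431333/818585312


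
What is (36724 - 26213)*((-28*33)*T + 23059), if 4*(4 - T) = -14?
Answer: 169531919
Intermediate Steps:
T = 15/2 (T = 4 - ¼*(-14) = 4 + 7/2 = 15/2 ≈ 7.5000)
(36724 - 26213)*((-28*33)*T + 23059) = (36724 - 26213)*(-28*33*(15/2) + 23059) = 10511*(-924*15/2 + 23059) = 10511*(-6930 + 23059) = 10511*16129 = 169531919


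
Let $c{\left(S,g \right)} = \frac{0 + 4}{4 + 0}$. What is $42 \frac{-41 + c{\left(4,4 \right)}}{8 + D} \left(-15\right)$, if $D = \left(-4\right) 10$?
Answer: $- \frac{1575}{2} \approx -787.5$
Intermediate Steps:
$D = -40$
$c{\left(S,g \right)} = 1$ ($c{\left(S,g \right)} = \frac{4}{4} = 4 \cdot \frac{1}{4} = 1$)
$42 \frac{-41 + c{\left(4,4 \right)}}{8 + D} \left(-15\right) = 42 \frac{-41 + 1}{8 - 40} \left(-15\right) = 42 \left(- \frac{40}{-32}\right) \left(-15\right) = 42 \left(\left(-40\right) \left(- \frac{1}{32}\right)\right) \left(-15\right) = 42 \cdot \frac{5}{4} \left(-15\right) = \frac{105}{2} \left(-15\right) = - \frac{1575}{2}$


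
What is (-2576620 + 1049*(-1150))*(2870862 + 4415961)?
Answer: -27565832804310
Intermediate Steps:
(-2576620 + 1049*(-1150))*(2870862 + 4415961) = (-2576620 - 1206350)*7286823 = -3782970*7286823 = -27565832804310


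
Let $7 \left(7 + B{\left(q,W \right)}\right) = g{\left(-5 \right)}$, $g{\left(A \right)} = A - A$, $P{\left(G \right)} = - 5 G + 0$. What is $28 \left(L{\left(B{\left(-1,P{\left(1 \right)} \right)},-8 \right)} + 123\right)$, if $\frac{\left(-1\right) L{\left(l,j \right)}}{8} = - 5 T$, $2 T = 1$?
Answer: $4004$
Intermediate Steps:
$T = \frac{1}{2}$ ($T = \frac{1}{2} \cdot 1 = \frac{1}{2} \approx 0.5$)
$P{\left(G \right)} = - 5 G$
$g{\left(A \right)} = 0$
$B{\left(q,W \right)} = -7$ ($B{\left(q,W \right)} = -7 + \frac{1}{7} \cdot 0 = -7 + 0 = -7$)
$L{\left(l,j \right)} = 20$ ($L{\left(l,j \right)} = - 8 \left(\left(-5\right) \frac{1}{2}\right) = \left(-8\right) \left(- \frac{5}{2}\right) = 20$)
$28 \left(L{\left(B{\left(-1,P{\left(1 \right)} \right)},-8 \right)} + 123\right) = 28 \left(20 + 123\right) = 28 \cdot 143 = 4004$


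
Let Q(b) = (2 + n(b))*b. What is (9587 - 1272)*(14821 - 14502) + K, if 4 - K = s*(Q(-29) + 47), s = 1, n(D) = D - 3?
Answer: 2651572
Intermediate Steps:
n(D) = -3 + D
Q(b) = b*(-1 + b) (Q(b) = (2 + (-3 + b))*b = (-1 + b)*b = b*(-1 + b))
K = -913 (K = 4 - (-29*(-1 - 29) + 47) = 4 - (-29*(-30) + 47) = 4 - (870 + 47) = 4 - 917 = -913)
(9587 - 1272)*(14821 - 14502) + K = (9587 - 1272)*(14821 - 14502) - 913 = 8315*319 - 913 = 2652485 - 913 = 2651572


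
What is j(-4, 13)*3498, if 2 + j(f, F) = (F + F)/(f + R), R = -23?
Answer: -93280/9 ≈ -10364.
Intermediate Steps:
j(f, F) = -2 + 2*F/(-23 + f) (j(f, F) = -2 + (F + F)/(f - 23) = -2 + (2*F)/(-23 + f) = -2 + 2*F/(-23 + f))
j(-4, 13)*3498 = (2*(23 + 13 - 1*(-4))/(-23 - 4))*3498 = (2*(23 + 13 + 4)/(-27))*3498 = (2*(-1/27)*40)*3498 = -80/27*3498 = -93280/9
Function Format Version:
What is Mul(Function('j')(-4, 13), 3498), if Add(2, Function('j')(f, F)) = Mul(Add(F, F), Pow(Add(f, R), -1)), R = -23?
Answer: Rational(-93280, 9) ≈ -10364.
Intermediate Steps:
Function('j')(f, F) = Add(-2, Mul(2, F, Pow(Add(-23, f), -1))) (Function('j')(f, F) = Add(-2, Mul(Add(F, F), Pow(Add(f, -23), -1))) = Add(-2, Mul(Mul(2, F), Pow(Add(-23, f), -1))) = Add(-2, Mul(2, F, Pow(Add(-23, f), -1))))
Mul(Function('j')(-4, 13), 3498) = Mul(Mul(2, Pow(Add(-23, -4), -1), Add(23, 13, Mul(-1, -4))), 3498) = Mul(Mul(2, Pow(-27, -1), Add(23, 13, 4)), 3498) = Mul(Mul(2, Rational(-1, 27), 40), 3498) = Mul(Rational(-80, 27), 3498) = Rational(-93280, 9)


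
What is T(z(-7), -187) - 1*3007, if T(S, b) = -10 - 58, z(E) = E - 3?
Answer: -3075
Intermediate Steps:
z(E) = -3 + E
T(S, b) = -68
T(z(-7), -187) - 1*3007 = -68 - 1*3007 = -68 - 3007 = -3075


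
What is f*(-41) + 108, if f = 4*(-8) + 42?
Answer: -302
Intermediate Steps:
f = 10 (f = -32 + 42 = 10)
f*(-41) + 108 = 10*(-41) + 108 = -410 + 108 = -302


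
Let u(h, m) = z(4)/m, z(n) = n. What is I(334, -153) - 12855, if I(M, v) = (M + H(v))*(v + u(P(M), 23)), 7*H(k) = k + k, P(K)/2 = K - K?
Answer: -9212135/161 ≈ -57218.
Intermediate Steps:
P(K) = 0 (P(K) = 2*(K - K) = 2*0 = 0)
H(k) = 2*k/7 (H(k) = (k + k)/7 = (2*k)/7 = 2*k/7)
u(h, m) = 4/m
I(M, v) = (4/23 + v)*(M + 2*v/7) (I(M, v) = (M + 2*v/7)*(v + 4/23) = (M + 2*v/7)*(4/23 + v) = (4/23 + v)*(M + 2*v/7))
I(334, -153) - 12855 = ((2/7)*(-153)**2 + (4/23)*334 + (8/161)*(-153) + 334*(-153)) - 12855 = ((2/7)*23409 + 1336/23 - 1224/161 - 51102) - 12855 = (46818/7 + 1336/23 - 1224/161 - 51102) - 12855 = -7142480/161 - 12855 = -9212135/161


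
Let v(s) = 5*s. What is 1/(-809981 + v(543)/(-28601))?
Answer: -28601/23166269296 ≈ -1.2346e-6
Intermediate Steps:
1/(-809981 + v(543)/(-28601)) = 1/(-809981 + (5*543)/(-28601)) = 1/(-809981 + 2715*(-1/28601)) = 1/(-809981 - 2715/28601) = 1/(-23166269296/28601) = -28601/23166269296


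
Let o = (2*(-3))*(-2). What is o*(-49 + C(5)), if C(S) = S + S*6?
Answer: -168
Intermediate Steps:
o = 12 (o = -6*(-2) = 12)
C(S) = 7*S (C(S) = S + 6*S = 7*S)
o*(-49 + C(5)) = 12*(-49 + 7*5) = 12*(-49 + 35) = 12*(-14) = -168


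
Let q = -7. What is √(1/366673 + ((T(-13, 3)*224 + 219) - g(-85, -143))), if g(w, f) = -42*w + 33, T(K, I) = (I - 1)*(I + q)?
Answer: I*√695908483929831/366673 ≈ 71.944*I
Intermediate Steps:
T(K, I) = (-1 + I)*(-7 + I) (T(K, I) = (I - 1)*(I - 7) = (-1 + I)*(-7 + I))
g(w, f) = 33 - 42*w
√(1/366673 + ((T(-13, 3)*224 + 219) - g(-85, -143))) = √(1/366673 + (((7 + 3² - 8*3)*224 + 219) - (33 - 42*(-85)))) = √(1/366673 + (((7 + 9 - 24)*224 + 219) - (33 + 3570))) = √(1/366673 + ((-8*224 + 219) - 1*3603)) = √(1/366673 + ((-1792 + 219) - 3603)) = √(1/366673 + (-1573 - 3603)) = √(1/366673 - 5176) = √(-1897899447/366673) = I*√695908483929831/366673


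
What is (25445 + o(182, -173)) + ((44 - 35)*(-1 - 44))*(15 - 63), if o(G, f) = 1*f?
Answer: 44712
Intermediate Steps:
o(G, f) = f
(25445 + o(182, -173)) + ((44 - 35)*(-1 - 44))*(15 - 63) = (25445 - 173) + ((44 - 35)*(-1 - 44))*(15 - 63) = 25272 + (9*(-45))*(-48) = 25272 - 405*(-48) = 25272 + 19440 = 44712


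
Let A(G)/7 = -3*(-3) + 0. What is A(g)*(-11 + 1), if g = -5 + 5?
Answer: -630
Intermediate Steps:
g = 0
A(G) = 63 (A(G) = 7*(-3*(-3) + 0) = 7*(9 + 0) = 7*9 = 63)
A(g)*(-11 + 1) = 63*(-11 + 1) = 63*(-10) = -630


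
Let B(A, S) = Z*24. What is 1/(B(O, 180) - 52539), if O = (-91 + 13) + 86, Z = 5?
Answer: -1/52419 ≈ -1.9077e-5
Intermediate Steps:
O = 8 (O = -78 + 86 = 8)
B(A, S) = 120 (B(A, S) = 5*24 = 120)
1/(B(O, 180) - 52539) = 1/(120 - 52539) = 1/(-52419) = -1/52419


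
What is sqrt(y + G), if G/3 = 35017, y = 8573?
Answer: 2*sqrt(28406) ≈ 337.08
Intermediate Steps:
G = 105051 (G = 3*35017 = 105051)
sqrt(y + G) = sqrt(8573 + 105051) = sqrt(113624) = 2*sqrt(28406)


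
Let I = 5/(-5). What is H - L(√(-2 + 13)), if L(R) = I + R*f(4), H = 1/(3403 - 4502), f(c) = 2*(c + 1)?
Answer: 1098/1099 - 10*√11 ≈ -32.167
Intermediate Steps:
f(c) = 2 + 2*c (f(c) = 2*(1 + c) = 2 + 2*c)
I = -1 (I = 5*(-⅕) = -1)
H = -1/1099 (H = 1/(-1099) = -1/1099 ≈ -0.00090992)
L(R) = -1 + 10*R (L(R) = -1 + R*(2 + 2*4) = -1 + R*(2 + 8) = -1 + R*10 = -1 + 10*R)
H - L(√(-2 + 13)) = -1/1099 - (-1 + 10*√(-2 + 13)) = -1/1099 - (-1 + 10*√11) = -1/1099 + (1 - 10*√11) = 1098/1099 - 10*√11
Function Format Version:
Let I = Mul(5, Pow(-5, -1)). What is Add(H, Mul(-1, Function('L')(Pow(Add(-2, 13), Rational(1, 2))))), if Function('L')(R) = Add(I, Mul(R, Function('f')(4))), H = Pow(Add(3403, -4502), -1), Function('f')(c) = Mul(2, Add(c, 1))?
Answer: Add(Rational(1098, 1099), Mul(-10, Pow(11, Rational(1, 2)))) ≈ -32.167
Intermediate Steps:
Function('f')(c) = Add(2, Mul(2, c)) (Function('f')(c) = Mul(2, Add(1, c)) = Add(2, Mul(2, c)))
I = -1 (I = Mul(5, Rational(-1, 5)) = -1)
H = Rational(-1, 1099) (H = Pow(-1099, -1) = Rational(-1, 1099) ≈ -0.00090992)
Function('L')(R) = Add(-1, Mul(10, R)) (Function('L')(R) = Add(-1, Mul(R, Add(2, Mul(2, 4)))) = Add(-1, Mul(R, Add(2, 8))) = Add(-1, Mul(R, 10)) = Add(-1, Mul(10, R)))
Add(H, Mul(-1, Function('L')(Pow(Add(-2, 13), Rational(1, 2))))) = Add(Rational(-1, 1099), Mul(-1, Add(-1, Mul(10, Pow(Add(-2, 13), Rational(1, 2)))))) = Add(Rational(-1, 1099), Mul(-1, Add(-1, Mul(10, Pow(11, Rational(1, 2)))))) = Add(Rational(-1, 1099), Add(1, Mul(-10, Pow(11, Rational(1, 2))))) = Add(Rational(1098, 1099), Mul(-10, Pow(11, Rational(1, 2))))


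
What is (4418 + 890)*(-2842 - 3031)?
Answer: -31173884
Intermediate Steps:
(4418 + 890)*(-2842 - 3031) = 5308*(-5873) = -31173884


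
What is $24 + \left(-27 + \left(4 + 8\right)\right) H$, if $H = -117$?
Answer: $1779$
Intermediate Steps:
$24 + \left(-27 + \left(4 + 8\right)\right) H = 24 + \left(-27 + \left(4 + 8\right)\right) \left(-117\right) = 24 + \left(-27 + 12\right) \left(-117\right) = 24 - -1755 = 24 + 1755 = 1779$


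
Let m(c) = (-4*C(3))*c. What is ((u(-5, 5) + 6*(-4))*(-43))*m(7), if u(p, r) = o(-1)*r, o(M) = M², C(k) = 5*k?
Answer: -343140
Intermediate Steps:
m(c) = -60*c (m(c) = (-20*3)*c = (-4*15)*c = -60*c)
u(p, r) = r (u(p, r) = (-1)²*r = 1*r = r)
((u(-5, 5) + 6*(-4))*(-43))*m(7) = ((5 + 6*(-4))*(-43))*(-60*7) = ((5 - 24)*(-43))*(-420) = -19*(-43)*(-420) = 817*(-420) = -343140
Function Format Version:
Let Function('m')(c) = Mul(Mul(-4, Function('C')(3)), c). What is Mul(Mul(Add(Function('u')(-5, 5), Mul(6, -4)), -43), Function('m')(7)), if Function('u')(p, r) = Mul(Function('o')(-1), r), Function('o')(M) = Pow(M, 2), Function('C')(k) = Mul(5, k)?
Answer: -343140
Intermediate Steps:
Function('m')(c) = Mul(-60, c) (Function('m')(c) = Mul(Mul(-4, Mul(5, 3)), c) = Mul(Mul(-4, 15), c) = Mul(-60, c))
Function('u')(p, r) = r (Function('u')(p, r) = Mul(Pow(-1, 2), r) = Mul(1, r) = r)
Mul(Mul(Add(Function('u')(-5, 5), Mul(6, -4)), -43), Function('m')(7)) = Mul(Mul(Add(5, Mul(6, -4)), -43), Mul(-60, 7)) = Mul(Mul(Add(5, -24), -43), -420) = Mul(Mul(-19, -43), -420) = Mul(817, -420) = -343140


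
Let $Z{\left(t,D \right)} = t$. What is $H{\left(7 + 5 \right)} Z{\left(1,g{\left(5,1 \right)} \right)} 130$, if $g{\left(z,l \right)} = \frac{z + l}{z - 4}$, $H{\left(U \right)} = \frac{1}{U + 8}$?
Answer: $\frac{13}{2} \approx 6.5$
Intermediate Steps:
$H{\left(U \right)} = \frac{1}{8 + U}$
$g{\left(z,l \right)} = \frac{l + z}{-4 + z}$
$H{\left(7 + 5 \right)} Z{\left(1,g{\left(5,1 \right)} \right)} 130 = \frac{1}{8 + \left(7 + 5\right)} 1 \cdot 130 = \frac{1}{8 + 12} \cdot 1 \cdot 130 = \frac{1}{20} \cdot 1 \cdot 130 = \frac{1}{20} \cdot 130 = \frac{13}{2}$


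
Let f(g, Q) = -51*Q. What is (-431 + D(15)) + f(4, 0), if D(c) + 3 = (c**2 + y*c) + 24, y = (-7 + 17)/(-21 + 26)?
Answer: -155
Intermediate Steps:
y = 2 (y = 10/5 = 10*(1/5) = 2)
D(c) = 21 + c**2 + 2*c (D(c) = -3 + ((c**2 + 2*c) + 24) = -3 + (24 + c**2 + 2*c) = 21 + c**2 + 2*c)
(-431 + D(15)) + f(4, 0) = (-431 + (21 + 15**2 + 2*15)) - 51*0 = (-431 + (21 + 225 + 30)) + 0 = (-431 + 276) + 0 = -155 + 0 = -155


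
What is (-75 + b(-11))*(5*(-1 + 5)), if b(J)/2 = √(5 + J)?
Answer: -1500 + 40*I*√6 ≈ -1500.0 + 97.98*I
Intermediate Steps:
b(J) = 2*√(5 + J)
(-75 + b(-11))*(5*(-1 + 5)) = (-75 + 2*√(5 - 11))*(5*(-1 + 5)) = (-75 + 2*√(-6))*(5*4) = (-75 + 2*(I*√6))*20 = (-75 + 2*I*√6)*20 = -1500 + 40*I*√6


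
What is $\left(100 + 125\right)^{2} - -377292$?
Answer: $427917$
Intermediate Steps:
$\left(100 + 125\right)^{2} - -377292 = 225^{2} + 377292 = 50625 + 377292 = 427917$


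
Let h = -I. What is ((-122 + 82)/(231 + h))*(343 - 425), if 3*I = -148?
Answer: 9840/841 ≈ 11.700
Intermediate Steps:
I = -148/3 (I = (1/3)*(-148) = -148/3 ≈ -49.333)
h = 148/3 (h = -1*(-148/3) = 148/3 ≈ 49.333)
((-122 + 82)/(231 + h))*(343 - 425) = ((-122 + 82)/(231 + 148/3))*(343 - 425) = -40/841/3*(-82) = -40*3/841*(-82) = -120/841*(-82) = 9840/841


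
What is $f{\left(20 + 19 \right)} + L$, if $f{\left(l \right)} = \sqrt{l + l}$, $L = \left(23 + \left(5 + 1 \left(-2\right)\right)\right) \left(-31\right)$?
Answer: $-806 + \sqrt{78} \approx -797.17$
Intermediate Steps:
$L = -806$ ($L = \left(23 + \left(5 - 2\right)\right) \left(-31\right) = \left(23 + 3\right) \left(-31\right) = 26 \left(-31\right) = -806$)
$f{\left(l \right)} = \sqrt{2} \sqrt{l}$ ($f{\left(l \right)} = \sqrt{2 l} = \sqrt{2} \sqrt{l}$)
$f{\left(20 + 19 \right)} + L = \sqrt{2} \sqrt{20 + 19} - 806 = \sqrt{2} \sqrt{39} - 806 = \sqrt{78} - 806 = -806 + \sqrt{78}$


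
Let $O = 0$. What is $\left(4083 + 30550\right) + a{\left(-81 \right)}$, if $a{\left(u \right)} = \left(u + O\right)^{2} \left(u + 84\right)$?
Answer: $54316$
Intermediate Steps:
$a{\left(u \right)} = u^{2} \left(84 + u\right)$ ($a{\left(u \right)} = \left(u + 0\right)^{2} \left(u + 84\right) = u^{2} \left(84 + u\right)$)
$\left(4083 + 30550\right) + a{\left(-81 \right)} = \left(4083 + 30550\right) + \left(-81\right)^{2} \left(84 - 81\right) = 34633 + 6561 \cdot 3 = 34633 + 19683 = 54316$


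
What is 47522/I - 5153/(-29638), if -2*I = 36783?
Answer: -2627371273/1090174554 ≈ -2.4100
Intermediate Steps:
I = -36783/2 (I = -½*36783 = -36783/2 ≈ -18392.)
47522/I - 5153/(-29638) = 47522/(-36783/2) - 5153/(-29638) = 47522*(-2/36783) - 5153*(-1/29638) = -95044/36783 + 5153/29638 = -2627371273/1090174554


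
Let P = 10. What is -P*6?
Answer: -60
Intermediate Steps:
-P*6 = -1*10*6 = -10*6 = -60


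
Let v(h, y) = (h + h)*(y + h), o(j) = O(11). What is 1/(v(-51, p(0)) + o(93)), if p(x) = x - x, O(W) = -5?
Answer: 1/5197 ≈ 0.00019242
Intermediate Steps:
o(j) = -5
p(x) = 0
v(h, y) = 2*h*(h + y) (v(h, y) = (2*h)*(h + y) = 2*h*(h + y))
1/(v(-51, p(0)) + o(93)) = 1/(2*(-51)*(-51 + 0) - 5) = 1/(2*(-51)*(-51) - 5) = 1/(5202 - 5) = 1/5197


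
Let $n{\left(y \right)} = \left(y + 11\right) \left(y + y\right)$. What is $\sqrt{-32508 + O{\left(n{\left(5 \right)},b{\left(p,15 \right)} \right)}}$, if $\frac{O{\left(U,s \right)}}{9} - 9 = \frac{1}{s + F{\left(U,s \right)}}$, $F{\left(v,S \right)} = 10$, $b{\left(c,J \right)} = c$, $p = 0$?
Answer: $\frac{3 i \sqrt{360290}}{10} \approx 180.07 i$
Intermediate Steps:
$n{\left(y \right)} = 2 y \left(11 + y\right)$ ($n{\left(y \right)} = \left(11 + y\right) 2 y = 2 y \left(11 + y\right)$)
$O{\left(U,s \right)} = 81 + \frac{9}{10 + s}$ ($O{\left(U,s \right)} = 81 + \frac{9}{s + 10} = 81 + \frac{9}{10 + s}$)
$\sqrt{-32508 + O{\left(n{\left(5 \right)},b{\left(p,15 \right)} \right)}} = \sqrt{-32508 + \frac{9 \left(91 + 9 \cdot 0\right)}{10 + 0}} = \sqrt{-32508 + \frac{9 \left(91 + 0\right)}{10}} = \sqrt{-32508 + 9 \cdot \frac{1}{10} \cdot 91} = \sqrt{-32508 + \frac{819}{10}} = \sqrt{- \frac{324261}{10}} = \frac{3 i \sqrt{360290}}{10}$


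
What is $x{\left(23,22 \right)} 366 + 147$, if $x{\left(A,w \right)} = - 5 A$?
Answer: $-41943$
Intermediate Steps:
$x{\left(23,22 \right)} 366 + 147 = \left(-5\right) 23 \cdot 366 + 147 = \left(-115\right) 366 + 147 = -42090 + 147 = -41943$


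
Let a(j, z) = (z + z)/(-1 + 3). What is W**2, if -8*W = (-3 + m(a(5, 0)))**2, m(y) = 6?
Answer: 81/64 ≈ 1.2656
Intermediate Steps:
a(j, z) = z (a(j, z) = (2*z)/2 = (2*z)*(1/2) = z)
W = -9/8 (W = -(-3 + 6)**2/8 = -1/8*3**2 = -1/8*9 = -9/8 ≈ -1.1250)
W**2 = (-9/8)**2 = 81/64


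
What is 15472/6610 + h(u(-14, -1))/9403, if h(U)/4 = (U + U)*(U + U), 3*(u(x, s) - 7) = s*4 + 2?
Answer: 673764152/279692235 ≈ 2.4089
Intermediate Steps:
u(x, s) = 23/3 + 4*s/3 (u(x, s) = 7 + (s*4 + 2)/3 = 7 + (4*s + 2)/3 = 7 + (2 + 4*s)/3 = 7 + (⅔ + 4*s/3) = 23/3 + 4*s/3)
h(U) = 16*U² (h(U) = 4*((U + U)*(U + U)) = 4*((2*U)*(2*U)) = 4*(4*U²) = 16*U²)
15472/6610 + h(u(-14, -1))/9403 = 15472/6610 + (16*(23/3 + (4/3)*(-1))²)/9403 = 15472*(1/6610) + (16*(23/3 - 4/3)²)*(1/9403) = 7736/3305 + (16*(19/3)²)*(1/9403) = 7736/3305 + (16*(361/9))*(1/9403) = 7736/3305 + (5776/9)*(1/9403) = 7736/3305 + 5776/84627 = 673764152/279692235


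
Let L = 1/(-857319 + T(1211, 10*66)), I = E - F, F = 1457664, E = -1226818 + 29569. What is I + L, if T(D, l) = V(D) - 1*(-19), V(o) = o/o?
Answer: -2276054259988/857299 ≈ -2.6549e+6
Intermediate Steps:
V(o) = 1
E = -1197249
T(D, l) = 20 (T(D, l) = 1 - 1*(-19) = 1 + 19 = 20)
I = -2654913 (I = -1197249 - 1*1457664 = -1197249 - 1457664 = -2654913)
L = -1/857299 (L = 1/(-857319 + 20) = 1/(-857299) = -1/857299 ≈ -1.1665e-6)
I + L = -2654913 - 1/857299 = -2276054259988/857299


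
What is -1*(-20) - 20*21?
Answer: -400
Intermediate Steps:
-1*(-20) - 20*21 = 20 - 420 = -400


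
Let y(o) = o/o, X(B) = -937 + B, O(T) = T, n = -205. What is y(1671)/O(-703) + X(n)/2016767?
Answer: -2819593/1417787201 ≈ -0.0019887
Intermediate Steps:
y(o) = 1
y(1671)/O(-703) + X(n)/2016767 = 1/(-703) + (-937 - 205)/2016767 = 1*(-1/703) - 1142*1/2016767 = -1/703 - 1142/2016767 = -2819593/1417787201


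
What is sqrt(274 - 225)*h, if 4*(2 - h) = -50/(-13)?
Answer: 189/26 ≈ 7.2692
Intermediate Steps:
h = 27/26 (h = 2 - (-25)/(2*(-13)) = 2 - (-25)*(-1)/(2*13) = 2 - 1/4*50/13 = 2 - 25/26 = 27/26 ≈ 1.0385)
sqrt(274 - 225)*h = sqrt(274 - 225)*(27/26) = sqrt(49)*(27/26) = 7*(27/26) = 189/26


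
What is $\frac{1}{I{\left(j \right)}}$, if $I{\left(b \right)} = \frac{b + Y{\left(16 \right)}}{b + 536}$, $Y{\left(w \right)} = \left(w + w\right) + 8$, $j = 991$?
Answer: $\frac{1527}{1031} \approx 1.4811$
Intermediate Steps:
$Y{\left(w \right)} = 8 + 2 w$ ($Y{\left(w \right)} = 2 w + 8 = 8 + 2 w$)
$I{\left(b \right)} = \frac{40 + b}{536 + b}$ ($I{\left(b \right)} = \frac{b + \left(8 + 2 \cdot 16\right)}{b + 536} = \frac{b + \left(8 + 32\right)}{536 + b} = \frac{b + 40}{536 + b} = \frac{40 + b}{536 + b}$)
$\frac{1}{I{\left(j \right)}} = \frac{1}{\frac{1}{536 + 991} \left(40 + 991\right)} = \frac{1}{\frac{1}{1527} \cdot 1031} = \frac{1}{\frac{1031}{1527}} = \frac{1527}{1031}$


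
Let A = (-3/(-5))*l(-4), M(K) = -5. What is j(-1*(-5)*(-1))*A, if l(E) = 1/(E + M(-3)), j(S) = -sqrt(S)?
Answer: I*sqrt(5)/15 ≈ 0.14907*I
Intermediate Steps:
l(E) = 1/(-5 + E) (l(E) = 1/(E - 5) = 1/(-5 + E))
A = -1/15 (A = (-3/(-5))/(-5 - 4) = -3*(-1/5)/(-9) = (3/5)*(-1/9) = -1/15 ≈ -0.066667)
j(-1*(-5)*(-1))*A = -sqrt(-1*(-5)*(-1))*(-1/15) = -sqrt(5*(-1))*(-1/15) = -sqrt(-5)*(-1/15) = -I*sqrt(5)*(-1/15) = I*sqrt(5)/15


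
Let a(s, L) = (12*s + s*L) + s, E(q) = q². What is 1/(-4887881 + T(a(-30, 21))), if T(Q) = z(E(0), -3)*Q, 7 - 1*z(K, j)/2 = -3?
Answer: -1/4908281 ≈ -2.0374e-7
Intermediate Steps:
z(K, j) = 20 (z(K, j) = 14 - 2*(-3) = 14 + 6 = 20)
a(s, L) = 13*s + L*s (a(s, L) = (12*s + L*s) + s = 13*s + L*s)
T(Q) = 20*Q
1/(-4887881 + T(a(-30, 21))) = 1/(-4887881 + 20*(-30*(13 + 21))) = 1/(-4887881 + 20*(-30*34)) = 1/(-4887881 + 20*(-1020)) = 1/(-4887881 - 20400) = 1/(-4908281) = -1/4908281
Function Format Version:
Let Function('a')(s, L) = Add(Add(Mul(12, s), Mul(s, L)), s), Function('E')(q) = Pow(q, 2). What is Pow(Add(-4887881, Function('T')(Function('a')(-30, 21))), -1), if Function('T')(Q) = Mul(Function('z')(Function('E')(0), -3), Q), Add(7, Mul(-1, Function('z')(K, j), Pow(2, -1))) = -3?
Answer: Rational(-1, 4908281) ≈ -2.0374e-7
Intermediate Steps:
Function('z')(K, j) = 20 (Function('z')(K, j) = Add(14, Mul(-2, -3)) = Add(14, 6) = 20)
Function('a')(s, L) = Add(Mul(13, s), Mul(L, s)) (Function('a')(s, L) = Add(Add(Mul(12, s), Mul(L, s)), s) = Add(Mul(13, s), Mul(L, s)))
Function('T')(Q) = Mul(20, Q)
Pow(Add(-4887881, Function('T')(Function('a')(-30, 21))), -1) = Pow(Add(-4887881, Mul(20, Mul(-30, Add(13, 21)))), -1) = Pow(Add(-4887881, Mul(20, Mul(-30, 34))), -1) = Pow(Add(-4887881, Mul(20, -1020)), -1) = Pow(Add(-4887881, -20400), -1) = Pow(-4908281, -1) = Rational(-1, 4908281)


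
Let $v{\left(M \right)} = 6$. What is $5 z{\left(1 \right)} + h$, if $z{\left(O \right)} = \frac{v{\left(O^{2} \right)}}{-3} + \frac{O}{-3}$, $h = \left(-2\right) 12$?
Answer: $- \frac{107}{3} \approx -35.667$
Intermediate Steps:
$h = -24$
$z{\left(O \right)} = -2 - \frac{O}{3}$ ($z{\left(O \right)} = \frac{6}{-3} + \frac{O}{-3} = 6 \left(- \frac{1}{3}\right) + O \left(- \frac{1}{3}\right) = -2 - \frac{O}{3}$)
$5 z{\left(1 \right)} + h = 5 \left(-2 - \frac{1}{3}\right) - 24 = 5 \left(- \frac{7}{3}\right) - 24 = - \frac{35}{3} - 24 = - \frac{107}{3}$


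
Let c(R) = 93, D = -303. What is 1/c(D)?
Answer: 1/93 ≈ 0.010753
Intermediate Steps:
1/c(D) = 1/93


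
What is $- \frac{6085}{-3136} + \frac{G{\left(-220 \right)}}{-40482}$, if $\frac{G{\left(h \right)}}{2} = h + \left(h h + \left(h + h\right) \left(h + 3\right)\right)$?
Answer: $- \frac{327351275}{63475776} \approx -5.1571$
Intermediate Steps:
$G{\left(h \right)} = 2 h + 2 h^{2} + 4 h \left(3 + h\right)$ ($G{\left(h \right)} = 2 \left(h + \left(h h + \left(h + h\right) \left(h + 3\right)\right)\right) = 2 \left(h + \left(h^{2} + 2 h \left(3 + h\right)\right)\right) = 2 \left(h + h^{2} + 2 h \left(3 + h\right)\right) = 2 h + 2 h^{2} + 4 h \left(3 + h\right)$)
$- \frac{6085}{-3136} + \frac{G{\left(-220 \right)}}{-40482} = - \frac{6085}{-3136} + \frac{2 \left(-220\right) \left(7 + 3 \left(-220\right)\right)}{-40482} = \left(-6085\right) \left(- \frac{1}{3136}\right) + 2 \left(-220\right) \left(7 - 660\right) \left(- \frac{1}{40482}\right) = \frac{6085}{3136} + 2 \left(-220\right) \left(-653\right) \left(- \frac{1}{40482}\right) = \frac{6085}{3136} + 287320 \left(- \frac{1}{40482}\right) = \frac{6085}{3136} - \frac{143660}{20241} = - \frac{327351275}{63475776}$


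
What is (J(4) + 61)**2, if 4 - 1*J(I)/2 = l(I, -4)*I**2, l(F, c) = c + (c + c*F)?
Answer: 700569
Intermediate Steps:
l(F, c) = 2*c + F*c (l(F, c) = c + (c + F*c) = 2*c + F*c)
J(I) = 8 - 2*I**2*(-8 - 4*I) (J(I) = 8 - 2*(-4*(2 + I))*I**2 = 8 - 2*(-8 - 4*I)*I**2 = 8 - 2*I**2*(-8 - 4*I))
(J(4) + 61)**2 = ((8 + 8*4**2*(2 + 4)) + 61)**2 = ((8 + 8*16*6) + 61)**2 = ((8 + 768) + 61)**2 = (776 + 61)**2 = 837**2 = 700569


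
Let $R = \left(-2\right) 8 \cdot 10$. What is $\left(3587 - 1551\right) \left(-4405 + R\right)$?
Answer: $-9294340$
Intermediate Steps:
$R = -160$ ($R = \left(-16\right) 10 = -160$)
$\left(3587 - 1551\right) \left(-4405 + R\right) = \left(3587 - 1551\right) \left(-4405 - 160\right) = 2036 \left(-4565\right) = -9294340$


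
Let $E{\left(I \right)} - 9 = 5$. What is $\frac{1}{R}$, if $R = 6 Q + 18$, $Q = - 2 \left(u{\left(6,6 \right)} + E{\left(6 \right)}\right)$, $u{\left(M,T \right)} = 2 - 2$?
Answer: $- \frac{1}{150} \approx -0.0066667$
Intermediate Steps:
$u{\left(M,T \right)} = 0$ ($u{\left(M,T \right)} = 2 - 2 = 0$)
$E{\left(I \right)} = 14$ ($E{\left(I \right)} = 9 + 5 = 14$)
$Q = -28$ ($Q = - 2 \left(0 + 14\right) = \left(-2\right) 14 = -28$)
$R = -150$ ($R = 6 \left(-28\right) + 18 = -168 + 18 = -150$)
$\frac{1}{R} = \frac{1}{-150} = - \frac{1}{150}$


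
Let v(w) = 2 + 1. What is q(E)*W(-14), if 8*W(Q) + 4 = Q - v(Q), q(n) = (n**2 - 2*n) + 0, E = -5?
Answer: -735/8 ≈ -91.875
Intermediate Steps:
v(w) = 3
q(n) = n**2 - 2*n
W(Q) = -7/8 + Q/8 (W(Q) = -1/2 + (Q - 1*3)/8 = -1/2 + (Q - 3)/8 = -1/2 + (-3 + Q)/8 = -1/2 + (-3/8 + Q/8) = -7/8 + Q/8)
q(E)*W(-14) = (-5*(-2 - 5))*(-7/8 + (1/8)*(-14)) = (-5*(-7))*(-7/8 - 7/4) = 35*(-21/8) = -735/8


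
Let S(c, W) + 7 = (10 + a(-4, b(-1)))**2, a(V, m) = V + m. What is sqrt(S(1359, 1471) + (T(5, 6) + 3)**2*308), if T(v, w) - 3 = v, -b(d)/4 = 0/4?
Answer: sqrt(37297) ≈ 193.12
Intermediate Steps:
b(d) = 0 (b(d) = -0/4 = -4*0 = 0)
S(c, W) = 29 (S(c, W) = -7 + (10 + (-4 + 0))**2 = -7 + (10 - 4)**2 = -7 + 6**2 = -7 + 36 = 29)
T(v, w) = 3 + v
sqrt(S(1359, 1471) + (T(5, 6) + 3)**2*308) = sqrt(29 + ((3 + 5) + 3)**2*308) = sqrt(29 + (8 + 3)**2*308) = sqrt(29 + 11**2*308) = sqrt(29 + 121*308) = sqrt(29 + 37268) = sqrt(37297)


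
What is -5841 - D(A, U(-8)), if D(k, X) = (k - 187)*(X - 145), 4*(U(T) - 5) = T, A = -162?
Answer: -55399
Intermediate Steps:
U(T) = 5 + T/4
D(k, X) = (-187 + k)*(-145 + X)
-5841 - D(A, U(-8)) = -5841 - (27115 - 187*(5 + (¼)*(-8)) - 145*(-162) + (5 + (¼)*(-8))*(-162)) = -5841 - (27115 - 187*(5 - 2) + 23490 + (5 - 2)*(-162)) = -5841 - (27115 - 187*3 + 23490 + 3*(-162)) = -5841 - (27115 - 561 + 23490 - 486) = -5841 - 1*49558 = -5841 - 49558 = -55399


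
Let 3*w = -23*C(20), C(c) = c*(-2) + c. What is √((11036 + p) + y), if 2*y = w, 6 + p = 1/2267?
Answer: √513723348843/6801 ≈ 105.39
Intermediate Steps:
p = -13601/2267 (p = -6 + 1/2267 = -13601/2267 ≈ -5.9996)
C(c) = -c (C(c) = -2*c + c = -c)
w = 460/3 (w = (-(-23)*20)/3 = (-23*(-20))/3 = (⅓)*460 = 460/3 ≈ 153.33)
y = 230/3 (y = (½)*(460/3) = 230/3 ≈ 76.667)
√((11036 + p) + y) = √((11036 - 13601/2267) + 230/3) = √(25005011/2267 + 230/3) = √(75536443/6801) = √513723348843/6801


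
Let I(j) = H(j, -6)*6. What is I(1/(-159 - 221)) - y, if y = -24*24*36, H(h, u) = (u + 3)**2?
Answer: 20790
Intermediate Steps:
H(h, u) = (3 + u)**2
y = -20736 (y = -576*36 = -20736)
I(j) = 54 (I(j) = (3 - 6)**2*6 = (-3)**2*6 = 9*6 = 54)
I(1/(-159 - 221)) - y = 54 - 1*(-20736) = 54 + 20736 = 20790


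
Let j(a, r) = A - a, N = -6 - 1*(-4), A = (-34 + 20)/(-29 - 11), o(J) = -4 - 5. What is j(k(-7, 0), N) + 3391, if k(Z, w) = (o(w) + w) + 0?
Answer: 68007/20 ≈ 3400.4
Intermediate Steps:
o(J) = -9
k(Z, w) = -9 + w (k(Z, w) = (-9 + w) + 0 = -9 + w)
A = 7/20 (A = -14/(-40) = -14*(-1/40) = 7/20 ≈ 0.35000)
N = -2 (N = -6 + 4 = -2)
j(a, r) = 7/20 - a
j(k(-7, 0), N) + 3391 = (7/20 - (-9 + 0)) + 3391 = (7/20 - 1*(-9)) + 3391 = (7/20 + 9) + 3391 = 187/20 + 3391 = 68007/20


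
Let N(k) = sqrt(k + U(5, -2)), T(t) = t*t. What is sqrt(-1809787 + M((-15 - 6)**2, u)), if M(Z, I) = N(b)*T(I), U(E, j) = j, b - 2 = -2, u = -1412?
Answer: sqrt(-1809787 + 1993744*I*sqrt(2)) ≈ 877.68 + 1606.3*I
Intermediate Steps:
b = 0 (b = 2 - 2 = 0)
T(t) = t**2
N(k) = sqrt(-2 + k) (N(k) = sqrt(k - 2) = sqrt(-2 + k))
M(Z, I) = I*sqrt(2)*I**2 (M(Z, I) = sqrt(-2 + 0)*I**2 = sqrt(-2)*I**2 = (I*sqrt(2))*I**2 = I*sqrt(2)*I**2)
sqrt(-1809787 + M((-15 - 6)**2, u)) = sqrt(-1809787 + I*sqrt(2)*(-1412)**2) = sqrt(-1809787 + I*sqrt(2)*1993744) = sqrt(-1809787 + 1993744*I*sqrt(2))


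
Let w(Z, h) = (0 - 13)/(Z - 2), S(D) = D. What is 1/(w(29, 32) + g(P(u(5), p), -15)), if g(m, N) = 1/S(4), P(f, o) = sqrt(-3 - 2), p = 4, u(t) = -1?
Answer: -108/25 ≈ -4.3200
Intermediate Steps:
w(Z, h) = -13/(-2 + Z)
P(f, o) = I*sqrt(5) (P(f, o) = sqrt(-5) = I*sqrt(5))
g(m, N) = 1/4
1/(w(29, 32) + g(P(u(5), p), -15)) = 1/(-13/(-2 + 29) + 1/4) = 1/(-13/27 + 1/4) = 1/(-25/108) = -108/25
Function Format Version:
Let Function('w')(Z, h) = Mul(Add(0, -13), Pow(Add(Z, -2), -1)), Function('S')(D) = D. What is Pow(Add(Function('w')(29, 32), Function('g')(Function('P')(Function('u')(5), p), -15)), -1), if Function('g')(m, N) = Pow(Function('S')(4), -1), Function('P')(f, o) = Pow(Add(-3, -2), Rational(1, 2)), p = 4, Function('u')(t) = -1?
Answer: Rational(-108, 25) ≈ -4.3200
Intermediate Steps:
Function('w')(Z, h) = Mul(-13, Pow(Add(-2, Z), -1))
Function('P')(f, o) = Mul(I, Pow(5, Rational(1, 2))) (Function('P')(f, o) = Pow(-5, Rational(1, 2)) = Mul(I, Pow(5, Rational(1, 2))))
Function('g')(m, N) = Rational(1, 4) (Function('g')(m, N) = Pow(4, -1) = Rational(1, 4))
Pow(Add(Function('w')(29, 32), Function('g')(Function('P')(Function('u')(5), p), -15)), -1) = Pow(Add(Mul(-13, Pow(Add(-2, 29), -1)), Rational(1, 4)), -1) = Pow(Add(Mul(-13, Pow(27, -1)), Rational(1, 4)), -1) = Pow(Add(Mul(-13, Rational(1, 27)), Rational(1, 4)), -1) = Pow(Add(Rational(-13, 27), Rational(1, 4)), -1) = Pow(Rational(-25, 108), -1) = Rational(-108, 25)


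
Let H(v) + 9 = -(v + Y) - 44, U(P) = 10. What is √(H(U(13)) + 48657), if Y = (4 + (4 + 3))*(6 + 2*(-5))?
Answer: √48638 ≈ 220.54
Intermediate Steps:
Y = -44 (Y = (4 + 7)*(6 - 10) = 11*(-4) = -44)
H(v) = -9 - v (H(v) = -9 + (-(v - 44) - 44) = -9 + (-(-44 + v) - 44) = -9 + ((44 - v) - 44) = -9 - v)
√(H(U(13)) + 48657) = √((-9 - 1*10) + 48657) = √((-9 - 10) + 48657) = √(-19 + 48657) = √48638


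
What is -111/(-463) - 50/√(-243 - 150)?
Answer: 111/463 + 50*I*√393/393 ≈ 0.23974 + 2.5222*I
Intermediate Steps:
-111/(-463) - 50/√(-243 - 150) = -111*(-1/463) - 50*(-I*√393/393) = 111/463 - 50*(-I*√393/393) = 111/463 - (-50)*I*√393/393 = 111/463 + 50*I*√393/393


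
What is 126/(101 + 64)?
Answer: 42/55 ≈ 0.76364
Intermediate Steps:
126/(101 + 64) = 126/165 = (1/165)*126 = 42/55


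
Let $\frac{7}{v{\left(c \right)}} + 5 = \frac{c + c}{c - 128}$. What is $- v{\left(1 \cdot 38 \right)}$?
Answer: $\frac{315}{263} \approx 1.1977$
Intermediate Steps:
$v{\left(c \right)} = \frac{7}{-5 + \frac{2 c}{-128 + c}}$ ($v{\left(c \right)} = \frac{7}{-5 + \frac{c + c}{c - 128}} = \frac{7}{-5 + \frac{2 c}{-128 + c}}$)
$- v{\left(1 \cdot 38 \right)} = - \frac{7 \left(128 - 1 \cdot 38\right)}{-640 + 3 \cdot 1 \cdot 38} = - \frac{7 \left(128 - 38\right)}{-640 + 3 \cdot 38} = - \frac{7 \left(128 - 38\right)}{-640 + 114} = - \frac{7 \cdot 90}{-526} = - \frac{7 \left(-1\right) 90}{526} = \left(-1\right) \left(- \frac{315}{263}\right) = \frac{315}{263}$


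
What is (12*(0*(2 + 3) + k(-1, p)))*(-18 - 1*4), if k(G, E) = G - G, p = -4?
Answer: 0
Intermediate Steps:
k(G, E) = 0
(12*(0*(2 + 3) + k(-1, p)))*(-18 - 1*4) = (12*(0*(2 + 3) + 0))*(-18 - 1*4) = (12*(0*5 + 0))*(-18 - 4) = (12*(0 + 0))*(-22) = (12*0)*(-22) = 0*(-22) = 0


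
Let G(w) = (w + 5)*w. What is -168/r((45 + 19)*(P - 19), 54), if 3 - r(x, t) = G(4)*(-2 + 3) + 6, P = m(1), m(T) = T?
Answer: 56/13 ≈ 4.3077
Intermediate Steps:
P = 1
G(w) = w*(5 + w) (G(w) = (5 + w)*w = w*(5 + w))
r(x, t) = -39 (r(x, t) = 3 - ((4*(5 + 4))*(-2 + 3) + 6) = 3 - ((4*9)*1 + 6) = 3 - (36*1 + 6) = 3 - (36 + 6) = 3 - 1*42 = 3 - 42 = -39)
-168/r((45 + 19)*(P - 19), 54) = -168/(-39) = -168*(-1/39) = 56/13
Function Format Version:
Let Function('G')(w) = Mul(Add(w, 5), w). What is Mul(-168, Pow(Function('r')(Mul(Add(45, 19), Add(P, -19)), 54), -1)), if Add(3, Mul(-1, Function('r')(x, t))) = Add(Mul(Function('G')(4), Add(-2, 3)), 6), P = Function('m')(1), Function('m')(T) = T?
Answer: Rational(56, 13) ≈ 4.3077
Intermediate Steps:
P = 1
Function('G')(w) = Mul(w, Add(5, w)) (Function('G')(w) = Mul(Add(5, w), w) = Mul(w, Add(5, w)))
Function('r')(x, t) = -39 (Function('r')(x, t) = Add(3, Mul(-1, Add(Mul(Mul(4, Add(5, 4)), Add(-2, 3)), 6))) = Add(3, Mul(-1, Add(Mul(Mul(4, 9), 1), 6))) = Add(3, Mul(-1, Add(Mul(36, 1), 6))) = Add(3, Mul(-1, Add(36, 6))) = Add(3, Mul(-1, 42)) = Add(3, -42) = -39)
Mul(-168, Pow(Function('r')(Mul(Add(45, 19), Add(P, -19)), 54), -1)) = Mul(-168, Pow(-39, -1)) = Mul(-168, Rational(-1, 39)) = Rational(56, 13)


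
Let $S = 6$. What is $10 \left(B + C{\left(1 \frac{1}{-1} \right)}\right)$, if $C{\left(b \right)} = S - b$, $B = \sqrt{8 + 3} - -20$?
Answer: $270 + 10 \sqrt{11} \approx 303.17$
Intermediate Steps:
$B = 20 + \sqrt{11}$ ($B = \sqrt{11} + 20 = 20 + \sqrt{11} \approx 23.317$)
$C{\left(b \right)} = 6 - b$
$10 \left(B + C{\left(1 \frac{1}{-1} \right)}\right) = 10 \left(\left(20 + \sqrt{11}\right) + \left(6 - 1 \frac{1}{-1}\right)\right) = 10 \left(\left(20 + \sqrt{11}\right) + \left(6 - 1 \left(-1\right)\right)\right) = 10 \left(\left(20 + \sqrt{11}\right) + \left(6 - -1\right)\right) = 10 \left(\left(20 + \sqrt{11}\right) + \left(6 + 1\right)\right) = 10 \left(\left(20 + \sqrt{11}\right) + 7\right) = 10 \left(27 + \sqrt{11}\right) = 270 + 10 \sqrt{11}$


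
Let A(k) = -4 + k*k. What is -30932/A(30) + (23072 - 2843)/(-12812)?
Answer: -25901623/717472 ≈ -36.101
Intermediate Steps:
A(k) = -4 + k²
-30932/A(30) + (23072 - 2843)/(-12812) = -30932/(-4 + 30²) + (23072 - 2843)/(-12812) = -30932/(-4 + 900) + 20229*(-1/12812) = -30932/896 - 20229/12812 = -30932*1/896 - 20229/12812 = -7733/224 - 20229/12812 = -25901623/717472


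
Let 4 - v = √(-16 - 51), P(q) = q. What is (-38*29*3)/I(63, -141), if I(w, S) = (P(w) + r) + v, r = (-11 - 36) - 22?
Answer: 6612/71 - 3306*I*√67/71 ≈ 93.127 - 381.14*I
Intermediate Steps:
v = 4 - I*√67 (v = 4 - √(-16 - 51) = 4 - √(-67) = 4 - I*√67 ≈ 4.0 - 8.1853*I)
r = -69 (r = -47 - 22 = -69)
I(w, S) = -65 + w - I*√67 (I(w, S) = (w - 69) + (4 - I*√67) = (-69 + w) + (4 - I*√67) = -65 + w - I*√67)
(-38*29*3)/I(63, -141) = (-38*29*3)/(-65 + 63 - I*√67) = (-1102*3)/(-2 - I*√67) = -3306/(-2 - I*√67)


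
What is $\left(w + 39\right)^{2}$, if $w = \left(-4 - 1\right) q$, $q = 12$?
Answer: $441$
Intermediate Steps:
$w = -60$ ($w = \left(-4 - 1\right) 12 = \left(-5\right) 12 = -60$)
$\left(w + 39\right)^{2} = \left(-60 + 39\right)^{2} = \left(-21\right)^{2} = 441$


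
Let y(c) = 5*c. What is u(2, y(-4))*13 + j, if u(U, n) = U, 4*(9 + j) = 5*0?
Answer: 17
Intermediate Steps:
j = -9 (j = -9 + (5*0)/4 = -9 + (¼)*0 = -9 + 0 = -9)
u(2, y(-4))*13 + j = 2*13 - 9 = 26 - 9 = 17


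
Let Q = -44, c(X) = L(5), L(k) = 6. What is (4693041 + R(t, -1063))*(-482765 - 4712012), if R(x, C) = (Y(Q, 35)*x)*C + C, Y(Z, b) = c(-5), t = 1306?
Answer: 18896988345130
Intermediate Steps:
c(X) = 6
Y(Z, b) = 6
R(x, C) = C + 6*C*x (R(x, C) = (6*x)*C + C = 6*C*x + C = C + 6*C*x)
(4693041 + R(t, -1063))*(-482765 - 4712012) = (4693041 - 1063*(1 + 6*1306))*(-482765 - 4712012) = (4693041 - 1063*(1 + 7836))*(-5194777) = (4693041 - 1063*7837)*(-5194777) = (4693041 - 8330731)*(-5194777) = -3637690*(-5194777) = 18896988345130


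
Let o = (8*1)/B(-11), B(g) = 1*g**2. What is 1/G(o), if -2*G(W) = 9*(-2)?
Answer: 1/9 ≈ 0.11111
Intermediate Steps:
B(g) = g**2
o = 8/121 (o = (8*1)/((-11)**2) = 8/121 ≈ 0.066116)
G(W) = 9 (G(W) = -9*(-2)/2 = -1/2*(-18) = 9)
1/G(o) = 1/9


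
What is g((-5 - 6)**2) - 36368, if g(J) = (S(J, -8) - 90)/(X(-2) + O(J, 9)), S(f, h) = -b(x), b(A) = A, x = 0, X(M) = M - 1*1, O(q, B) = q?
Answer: -2145757/59 ≈ -36369.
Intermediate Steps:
X(M) = -1 + M (X(M) = M - 1 = -1 + M)
S(f, h) = 0 (S(f, h) = -1*0 = 0)
g(J) = -90/(-3 + J) (g(J) = (0 - 90)/((-1 - 2) + J) = -90/(-3 + J))
g((-5 - 6)**2) - 36368 = -90/(-3 + (-5 - 6)**2) - 36368 = -90/(-3 + (-11)**2) - 36368 = -90/(-3 + 121) - 36368 = -90/118 - 36368 = -90*1/118 - 36368 = -45/59 - 36368 = -2145757/59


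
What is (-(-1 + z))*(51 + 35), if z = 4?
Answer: -258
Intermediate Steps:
(-(-1 + z))*(51 + 35) = (-(-1 + 4))*(51 + 35) = -1*3*86 = -3*86 = -258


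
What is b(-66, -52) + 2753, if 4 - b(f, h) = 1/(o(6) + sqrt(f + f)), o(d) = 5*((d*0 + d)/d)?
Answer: 432844/157 + 2*I*sqrt(33)/157 ≈ 2757.0 + 0.073179*I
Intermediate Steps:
o(d) = 5 (o(d) = 5*((0 + d)/d) = 5*(d/d) = 5*1 = 5)
b(f, h) = 4 - 1/(5 + sqrt(2)*sqrt(f)) (b(f, h) = 4 - 1/(5 + sqrt(f + f)) = 4 - 1/(5 + sqrt(2*f)) = 4 - 1/(5 + sqrt(2)*sqrt(f)))
b(-66, -52) + 2753 = (19 + 4*sqrt(2)*sqrt(-66))/(5 + sqrt(2)*sqrt(-66)) + 2753 = (19 + 4*sqrt(2)*(I*sqrt(66)))/(5 + sqrt(2)*(I*sqrt(66))) + 2753 = (19 + 8*I*sqrt(33))/(5 + 2*I*sqrt(33)) + 2753 = 2753 + (19 + 8*I*sqrt(33))/(5 + 2*I*sqrt(33))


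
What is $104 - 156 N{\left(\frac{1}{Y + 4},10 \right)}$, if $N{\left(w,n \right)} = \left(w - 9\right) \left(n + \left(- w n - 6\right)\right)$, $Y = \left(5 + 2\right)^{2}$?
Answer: $\frac{15291848}{2809} \approx 5443.9$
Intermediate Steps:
$Y = 49$ ($Y = 7^{2} = 49$)
$N{\left(w,n \right)} = \left(-9 + w\right) \left(-6 + n - n w\right)$ ($N{\left(w,n \right)} = \left(-9 + w\right) \left(n - \left(6 + n w\right)\right) = \left(-9 + w\right) \left(-6 + n - n w\right)$)
$104 - 156 N{\left(\frac{1}{Y + 4},10 \right)} = 104 - 156 \left(54 - 90 - \frac{6}{49 + 4} - 10 \left(\frac{1}{49 + 4}\right)^{2} + 10 \cdot 10 \frac{1}{49 + 4}\right) = 104 - 156 \left(54 - 90 - \frac{6}{53} - 10 \left(\frac{1}{53}\right)^{2} + 10 \cdot 10 \cdot \frac{1}{53}\right) = 104 - 156 \left(54 - 90 - \frac{6}{53} - \frac{10}{2809} + 10 \cdot 10 \cdot \frac{1}{53}\right) = 104 - 156 \left(54 - 90 - \frac{6}{53} - 10 \cdot \frac{1}{2809} + \frac{100}{53}\right) = 104 - 156 \left(54 - 90 - \frac{6}{53} - \frac{10}{2809} + \frac{100}{53}\right) = 104 - - \frac{14999712}{2809} = 104 + \frac{14999712}{2809} = \frac{15291848}{2809}$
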